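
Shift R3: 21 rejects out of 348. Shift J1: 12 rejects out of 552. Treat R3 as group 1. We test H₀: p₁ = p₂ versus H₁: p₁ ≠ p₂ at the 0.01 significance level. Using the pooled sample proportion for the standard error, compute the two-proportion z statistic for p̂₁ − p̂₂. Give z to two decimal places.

z = 3.00

p̂₁ = 21/348 ≈ 0.06034, p̂₂ = 12/552 ≈ 0.02174.
Pooled p̂ = (21+12)/(348+552) = 33/900 = 0.03667.
SE = √(p̂(1−p̂)(1/n₁+1/n₂)) = √(0.03667·0.96333·0.00468516) = √(0.00016549) = 0.01286.
z = (0.06034 − 0.02174)/0.01286 = 0.03860/0.01286 = 3.00.
Two-sided p-value ≈ 2·Φ(−3.001) = 0.0027. With α = 0.01, reject H₀.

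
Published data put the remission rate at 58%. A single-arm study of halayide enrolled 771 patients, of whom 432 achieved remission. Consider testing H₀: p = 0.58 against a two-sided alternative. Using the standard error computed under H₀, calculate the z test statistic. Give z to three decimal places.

z = -1.108

p̂ = 432/771 ≈ 0.560311.
Standard error under H₀: √(0.58×0.42/771) = 0.017775.
z = (0.560311 − 0.58)/0.017775 = -0.019689/0.017775 = -1.108.
Two-sided p-value ≈ 2·Φ(−1.108) = 0.2680.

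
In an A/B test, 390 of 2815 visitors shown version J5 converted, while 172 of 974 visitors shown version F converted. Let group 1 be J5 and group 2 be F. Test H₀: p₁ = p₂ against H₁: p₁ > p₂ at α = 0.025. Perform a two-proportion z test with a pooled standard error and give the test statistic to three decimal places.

z = -2.880

p̂₁ = 390/2815 ≈ 0.13854, p̂₂ = 172/974 ≈ 0.17659.
Pooled p̂ = (390+172)/(2815+974) = 562/3789 = 0.14832.
SE = √(0.126324 × 0.00138193) = 0.01321.
z = (0.13854 − 0.17659)/0.01321 = -0.03805/0.01321 = -2.880.
p-value = P(Z > -2.880) ≈ 0.9980; since p > α = 0.025, fail to reject H₀.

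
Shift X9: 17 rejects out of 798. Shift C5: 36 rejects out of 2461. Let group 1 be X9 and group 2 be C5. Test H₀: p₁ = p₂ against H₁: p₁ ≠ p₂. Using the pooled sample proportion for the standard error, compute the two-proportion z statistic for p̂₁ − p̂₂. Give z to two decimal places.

p̂₁ = 17/798 ≈ 0.02130, p̂₂ = 36/2461 ≈ 0.01463.
Pooled p̂ = (17+36)/(798+2461) = 53/3259 = 0.01626.
SE = √(0.0159982 × 0.00165947) = 0.00515.
z = (0.02130 − 0.01463)/0.00515 = 0.00667/0.00515 = 1.30.
p-value = 2·P(Z > 1.295) ≈ 0.1952.

z = 1.30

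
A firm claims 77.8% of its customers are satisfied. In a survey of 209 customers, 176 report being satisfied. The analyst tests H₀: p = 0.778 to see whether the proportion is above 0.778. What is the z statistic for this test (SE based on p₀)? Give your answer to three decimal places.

p̂ = 176/209 = 0.84211.
SE = √(p₀(1−p₀)/n) = √(0.17272/209) = 0.02875.
z = (0.84211 − 0.778)/0.02875 = 0.06411/0.02875 = 2.230.
p-value = P(Z > 2.230) ≈ 0.0129.

z = 2.230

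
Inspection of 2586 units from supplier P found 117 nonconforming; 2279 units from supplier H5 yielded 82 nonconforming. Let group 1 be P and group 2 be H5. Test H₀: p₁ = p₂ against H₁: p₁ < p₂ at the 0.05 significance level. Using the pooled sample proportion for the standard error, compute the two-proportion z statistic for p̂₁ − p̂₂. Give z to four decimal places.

p̂₁ = 117/2586 ≈ 0.045244, p̂₂ = 82/2279 ≈ 0.035981.
Pooled p̂ = (117+82)/(2586+2279) = 199/4865 = 0.040904.
SE = √(0.0392312 × 0.000825487) = 0.005691.
z = (0.045244 − 0.035981)/0.005691 = 0.009263/0.005691 = 1.6277.
p-value = P(Z < 1.628) ≈ 0.9482, so at α = 0.05 we fail to reject H₀.

z = 1.6277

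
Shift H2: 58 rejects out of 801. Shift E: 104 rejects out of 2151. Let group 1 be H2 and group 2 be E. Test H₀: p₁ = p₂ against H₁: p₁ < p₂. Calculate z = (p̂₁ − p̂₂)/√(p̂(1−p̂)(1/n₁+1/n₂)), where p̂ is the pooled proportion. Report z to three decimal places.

p̂₁ = 58/801 ≈ 0.072409, p̂₂ = 104/2151 ≈ 0.048350.
Pooled p̂ = (58+104)/(801+2151) = 162/2952 = 0.054878.
SE = √(p̂(1−p̂)(1/n₁+1/n₂)) = √(0.054878·0.945122·0.00171334) = √(8.88648e-05) = 0.009427.
z = (0.072409 − 0.048350)/0.009427 = 0.024059/0.009427 = 2.552.
p-value = P(Z < 2.552) ≈ 0.9946.

z = 2.552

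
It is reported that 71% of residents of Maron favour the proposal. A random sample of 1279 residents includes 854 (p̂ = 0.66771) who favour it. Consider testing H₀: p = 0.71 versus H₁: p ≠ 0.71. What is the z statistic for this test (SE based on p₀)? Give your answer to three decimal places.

z = -3.333

p̂ = 854/1279 = 0.66771.
Under H₀, SE = √(0.71·0.29/1279) = √(0.000160985) = 0.01269.
z = (0.66771 − 0.71)/0.01269 = -0.04229/0.01269 = -3.333.
Two-sided p-value ≈ 2·Φ(−3.333) = 0.0009.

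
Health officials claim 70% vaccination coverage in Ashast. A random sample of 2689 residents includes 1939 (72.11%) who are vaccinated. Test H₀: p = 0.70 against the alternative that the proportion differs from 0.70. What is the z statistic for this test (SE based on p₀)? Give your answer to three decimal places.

p̂ = 1939/2689 ≈ 0.72109.
Standard error under H₀: √(0.7×0.3/2689) = 0.00884.
z = (0.72109 − 0.7)/0.00884 = 0.02109/0.00884 = 2.386.

z = 2.386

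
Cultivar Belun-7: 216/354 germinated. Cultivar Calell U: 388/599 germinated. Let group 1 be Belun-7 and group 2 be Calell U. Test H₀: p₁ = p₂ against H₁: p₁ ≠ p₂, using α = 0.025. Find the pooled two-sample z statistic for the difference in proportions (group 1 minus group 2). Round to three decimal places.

p̂₁ = 216/354 = 0.61017, p̂₂ = 388/599 = 0.64775.
Pooled p̂ = (216+388)/(354+599) = 604/953 = 0.63379.
SE = √(0.232101 × 0.00449431) = 0.03230.
z = (0.61017 − 0.64775)/0.03230 = -0.03758/0.03230 = -1.163.
p-value = 2·P(Z > 1.163) ≈ 0.2446; since p > α = 0.025, fail to reject H₀.

z = -1.163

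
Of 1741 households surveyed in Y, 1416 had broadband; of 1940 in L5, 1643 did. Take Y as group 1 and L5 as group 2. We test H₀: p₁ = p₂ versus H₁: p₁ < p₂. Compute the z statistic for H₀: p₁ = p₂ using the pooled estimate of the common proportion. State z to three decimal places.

p̂₁ = 1416/1741 = 0.81333, p̂₂ = 1643/1940 = 0.84691.
Pooled p̂ = (1416+1643)/(1741+1940) = 3059/3681 = 0.83102.
SE = √(0.140423 × 0.00108985) = 0.01237.
z = (0.81333 − 0.84691)/0.01237 = -0.03358/0.01237 = -2.715.

z = -2.715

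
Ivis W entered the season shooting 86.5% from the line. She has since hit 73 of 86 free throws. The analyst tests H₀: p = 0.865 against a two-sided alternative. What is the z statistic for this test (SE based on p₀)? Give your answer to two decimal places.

p̂ = 73/86 ≈ 0.8488.
Under H₀, SE = √(0.865·0.135/86) = √(0.00135785) = 0.0368.
z = (0.8488 − 0.865)/0.0368 = -0.0162/0.0368 = -0.44.
Two-sided p-value ≈ 2·Φ(−0.439) = 0.6609.

z = -0.44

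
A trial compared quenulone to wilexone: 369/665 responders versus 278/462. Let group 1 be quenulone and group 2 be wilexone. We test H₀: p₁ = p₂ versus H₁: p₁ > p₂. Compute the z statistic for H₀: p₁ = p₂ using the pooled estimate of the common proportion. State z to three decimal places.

z = -1.564

p̂₁ = 369/665 ≈ 0.55489, p̂₂ = 278/462 ≈ 0.60173.
Pooled p̂ = (369+278)/(665+462) = 647/1127 = 0.57409.
SE = √(p̂(1−p̂)(1/n₁+1/n₂)) = √(0.57409·0.42591·0.00366826) = √(0.000896929) = 0.02995.
z = (0.55489 − 0.60173)/0.02995 = -0.04684/0.02995 = -1.564.
p-value = P(Z > -1.564) ≈ 0.9411.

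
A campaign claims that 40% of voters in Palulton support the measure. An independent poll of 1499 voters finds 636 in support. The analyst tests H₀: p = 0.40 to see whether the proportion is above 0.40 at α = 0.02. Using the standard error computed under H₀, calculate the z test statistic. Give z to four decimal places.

p̂ = 636/1499 = 0.424283.
Under H₀, SE = √(0.4·0.6/1499) = √(0.000160107) = 0.012653.
z = (0.424283 − 0.4)/0.012653 = 0.024283/0.012653 = 1.9191.
p-value = P(Z > 1.919) ≈ 0.0275, so at α = 0.02 we fail to reject H₀.

z = 1.9191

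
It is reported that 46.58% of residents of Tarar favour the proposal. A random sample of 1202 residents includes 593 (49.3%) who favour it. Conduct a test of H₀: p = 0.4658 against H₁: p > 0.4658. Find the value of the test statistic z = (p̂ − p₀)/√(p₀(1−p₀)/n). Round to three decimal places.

z = 1.914

p̂ = 593/1202 = 0.49334.
Under H₀, SE = √(0.4658·0.5342/1202) = √(0.000207014) = 0.01439.
z = (0.49334 − 0.4658)/0.01439 = 0.02754/0.01439 = 1.914.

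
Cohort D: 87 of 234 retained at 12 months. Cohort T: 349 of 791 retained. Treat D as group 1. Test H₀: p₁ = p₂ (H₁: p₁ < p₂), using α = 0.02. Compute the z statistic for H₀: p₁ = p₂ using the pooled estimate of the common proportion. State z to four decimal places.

z = -1.8868

p̂₁ = 87/234 = 0.371795, p̂₂ = 349/791 = 0.441214.
Pooled p̂ = (87+349)/(234+791) = 436/1025 = 0.425366.
SE = √(p̂(1−p̂)(1/n₁+1/n₂)) = √(0.425366·0.574634·0.00553773) = √(0.00135359) = 0.036791.
z = (0.371795 − 0.441214)/0.036791 = -0.069419/0.036791 = -1.8868.
p-value = P(Z < -1.887) ≈ 0.0296. With α = 0.02, fail to reject H₀.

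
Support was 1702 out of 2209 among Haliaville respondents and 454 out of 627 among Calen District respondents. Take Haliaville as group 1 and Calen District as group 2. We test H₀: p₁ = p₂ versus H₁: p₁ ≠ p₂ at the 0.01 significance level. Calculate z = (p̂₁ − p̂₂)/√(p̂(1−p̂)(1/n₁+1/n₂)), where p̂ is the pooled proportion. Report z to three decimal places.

z = 2.402

p̂₁ = 1702/2209 ≈ 0.77048, p̂₂ = 454/627 ≈ 0.72408.
Pooled p̂ = (1702+454)/(2209+627) = 2156/2836 = 0.76023.
SE = √(p̂(1−p̂)(1/n₁+1/n₂)) = √(0.76023·0.23977·0.00204759) = √(0.00037324) = 0.01932.
z = (0.77048 − 0.72408)/0.01932 = 0.04640/0.01932 = 2.402.
Two-sided p-value ≈ 2·Φ(−2.402) = 0.0163; since p > α = 0.01, fail to reject H₀.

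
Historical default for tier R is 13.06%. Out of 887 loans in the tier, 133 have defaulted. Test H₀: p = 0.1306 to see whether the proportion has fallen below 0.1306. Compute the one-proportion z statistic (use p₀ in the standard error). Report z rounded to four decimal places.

z = 1.7097

p̂ = 133/887 = 0.149944.
Standard error under H₀: √(0.1306×0.8694/887) = 0.011314.
z = (0.149944 − 0.1306)/0.011314 = 0.019344/0.011314 = 1.7097.
p-value = P(Z < 1.710) ≈ 0.9563.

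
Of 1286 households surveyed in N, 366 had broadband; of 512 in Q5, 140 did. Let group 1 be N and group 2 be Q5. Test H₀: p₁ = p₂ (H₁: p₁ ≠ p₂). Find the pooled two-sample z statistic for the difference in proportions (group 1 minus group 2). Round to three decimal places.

z = 0.475

p̂₁ = 366/1286 ≈ 0.28460, p̂₂ = 140/512 ≈ 0.27344.
Pooled p̂ = (366+140)/(1286+512) = 506/1798 = 0.28142.
SE = √(0.202224 × 0.00273073) = 0.02350.
z = (0.28460 − 0.27344)/0.02350 = 0.01116/0.02350 = 0.475.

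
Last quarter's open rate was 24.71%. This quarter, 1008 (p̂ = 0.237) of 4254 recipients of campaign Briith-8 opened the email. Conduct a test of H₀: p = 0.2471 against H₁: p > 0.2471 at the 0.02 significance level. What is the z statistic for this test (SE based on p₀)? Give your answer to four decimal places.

z = -1.5343

p̂ = 1008/4254 = 0.2369535.
SE = √(p₀(1−p₀)/n) = √(0.18604/4254) = 0.0066131.
z = (0.2369535 − 0.2471)/0.0066131 = -0.0101465/0.0066131 = -1.5343.
p-value = P(Z > -1.534) ≈ 0.9375. With α = 0.02, fail to reject H₀.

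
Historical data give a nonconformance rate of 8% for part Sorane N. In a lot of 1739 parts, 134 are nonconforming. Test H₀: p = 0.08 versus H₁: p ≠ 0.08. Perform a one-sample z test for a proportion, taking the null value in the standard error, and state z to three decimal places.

z = -0.453

p̂ = 134/1739 ≈ 0.077056.
SE = √(p₀(1−p₀)/n) = √(0.0736/1739) = 0.006506.
z = (0.077056 − 0.08)/0.006506 = -0.002944/0.006506 = -0.453.
Two-sided p-value ≈ 2·Φ(−0.453) = 0.6509.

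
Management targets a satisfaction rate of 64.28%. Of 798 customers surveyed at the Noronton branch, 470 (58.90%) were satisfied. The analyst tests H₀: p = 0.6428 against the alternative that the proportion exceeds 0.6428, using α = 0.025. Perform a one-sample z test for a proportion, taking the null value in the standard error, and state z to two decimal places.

z = -3.17

p̂ = 470/798 ≈ 0.58897.
Under H₀, SE = √(0.6428·0.3572/798) = √(0.00028773) = 0.01696.
z = (0.58897 − 0.6428)/0.01696 = -0.05383/0.01696 = -3.17.
p-value = P(Z > -3.173) ≈ 0.9992, so at α = 0.025 we fail to reject H₀.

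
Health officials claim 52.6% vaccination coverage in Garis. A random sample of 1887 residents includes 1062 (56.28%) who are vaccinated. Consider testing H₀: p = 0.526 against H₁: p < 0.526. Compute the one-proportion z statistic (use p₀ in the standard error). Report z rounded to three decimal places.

z = 3.201

p̂ = 1062/1887 ≈ 0.562798.
SE = √(p₀(1−p₀)/n) = √(0.24932/1887) = 0.011495.
z = (0.562798 − 0.526)/0.011495 = 0.036798/0.011495 = 3.201.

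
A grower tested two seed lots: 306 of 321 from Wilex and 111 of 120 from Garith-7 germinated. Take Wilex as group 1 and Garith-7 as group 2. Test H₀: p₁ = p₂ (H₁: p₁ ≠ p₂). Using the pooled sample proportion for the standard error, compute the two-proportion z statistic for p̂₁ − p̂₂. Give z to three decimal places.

z = 1.165

p̂₁ = 306/321 = 0.95327, p̂₂ = 111/120 = 0.92500.
Pooled p̂ = (306+111)/(321+120) = 417/441 = 0.94558.
SE = √(0.05146 × 0.0114486) = 0.02427.
z = (0.95327 − 0.92500)/0.02427 = 0.02827/0.02427 = 1.165.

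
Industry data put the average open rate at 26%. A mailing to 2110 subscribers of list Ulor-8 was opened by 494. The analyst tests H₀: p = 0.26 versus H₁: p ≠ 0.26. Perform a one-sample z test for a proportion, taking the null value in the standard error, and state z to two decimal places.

p̂ = 494/2110 ≈ 0.23412.
SE = √(p₀(1−p₀)/n) = √(0.1924/2110) = 0.00955.
z = (0.23412 − 0.26)/0.00955 = -0.02588/0.00955 = -2.71.

z = -2.71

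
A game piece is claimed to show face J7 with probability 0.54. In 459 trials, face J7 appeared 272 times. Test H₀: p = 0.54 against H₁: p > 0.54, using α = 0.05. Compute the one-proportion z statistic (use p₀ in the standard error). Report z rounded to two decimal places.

p̂ = 272/459 ≈ 0.5926.
SE = √(p₀(1−p₀)/n) = √(0.2484/459) = 0.0233.
z = (0.5926 − 0.54)/0.0233 = 0.0526/0.0233 = 2.26.
p-value = P(Z > 2.261) ≈ 0.0119, so at α = 0.05 we reject H₀.

z = 2.26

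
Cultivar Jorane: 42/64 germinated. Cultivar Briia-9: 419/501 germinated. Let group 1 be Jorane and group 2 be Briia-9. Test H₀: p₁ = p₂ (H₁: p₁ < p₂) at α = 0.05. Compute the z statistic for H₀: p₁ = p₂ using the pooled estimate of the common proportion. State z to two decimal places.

z = -3.50

p̂₁ = 42/64 = 0.6562, p̂₂ = 419/501 = 0.8363.
Pooled p̂ = (42+419)/(64+501) = 461/565 = 0.8159.
SE = √(0.150189 × 0.017621) = 0.0514.
z = (0.6562 − 0.8363)/0.0514 = -0.1801/0.0514 = -3.50.
p-value = P(Z < -3.500) ≈ 0.0002, so at α = 0.05 we reject H₀.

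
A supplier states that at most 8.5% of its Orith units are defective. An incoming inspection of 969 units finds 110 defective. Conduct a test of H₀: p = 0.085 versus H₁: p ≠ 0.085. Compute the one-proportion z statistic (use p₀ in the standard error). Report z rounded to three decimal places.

p̂ = 110/969 = 0.11352.
SE = √(p₀(1−p₀)/n) = √(0.077775/969) = 0.00896.
z = (0.11352 − 0.085)/0.00896 = 0.02852/0.00896 = 3.183.

z = 3.183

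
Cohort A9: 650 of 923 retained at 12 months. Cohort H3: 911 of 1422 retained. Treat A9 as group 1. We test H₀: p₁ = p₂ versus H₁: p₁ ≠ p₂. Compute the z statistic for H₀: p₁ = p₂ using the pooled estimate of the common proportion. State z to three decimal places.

p̂₁ = 650/923 ≈ 0.704225, p̂₂ = 911/1422 ≈ 0.640647.
Pooled p̂ = (650+911)/(923+1422) = 1561/2345 = 0.665672.
SE = √(0.222553 × 0.00178666) = 0.019941.
z = (0.704225 − 0.640647)/0.019941 = 0.063578/0.019941 = 3.188.

z = 3.188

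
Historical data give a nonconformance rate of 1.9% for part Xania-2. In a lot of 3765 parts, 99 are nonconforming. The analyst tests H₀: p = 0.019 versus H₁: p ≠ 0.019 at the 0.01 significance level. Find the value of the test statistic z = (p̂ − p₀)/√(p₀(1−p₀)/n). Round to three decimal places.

p̂ = 99/3765 ≈ 0.026295.
Under H₀, SE = √(0.019·0.981/3765) = √(4.9506e-06) = 0.002225.
z = (0.026295 − 0.019)/0.002225 = 0.007295/0.002225 = 3.279.
p-value = 2·P(Z > 3.279) ≈ 0.0010; since p < α = 0.01, reject H₀.

z = 3.279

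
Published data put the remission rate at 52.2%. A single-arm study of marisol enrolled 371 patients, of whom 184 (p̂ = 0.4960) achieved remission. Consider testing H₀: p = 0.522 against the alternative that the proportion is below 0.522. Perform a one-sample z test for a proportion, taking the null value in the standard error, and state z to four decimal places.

z = -1.0042

p̂ = 184/371 ≈ 0.495957.
Under H₀, SE = √(0.522·0.478/371) = √(0.00067255) = 0.025934.
z = (0.495957 − 0.522)/0.025934 = -0.026043/0.025934 = -1.0042.
p-value = P(Z < -1.004) ≈ 0.1576.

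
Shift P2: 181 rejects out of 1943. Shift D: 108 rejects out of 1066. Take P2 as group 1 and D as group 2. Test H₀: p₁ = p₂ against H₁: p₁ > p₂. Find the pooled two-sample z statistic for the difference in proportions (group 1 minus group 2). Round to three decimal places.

z = -0.726

p̂₁ = 181/1943 = 0.093155, p̂₂ = 108/1066 = 0.101313.
Pooled p̂ = (181+108)/(1943+1066) = 289/3009 = 0.096045.
SE = √(p̂(1−p̂)(1/n₁+1/n₂)) = √(0.096045·0.903955·0.00145275) = √(0.000126129) = 0.011231.
z = (0.093155 − 0.101313)/0.011231 = -0.008158/0.011231 = -0.726.
p-value = P(Z > -0.726) ≈ 0.7662.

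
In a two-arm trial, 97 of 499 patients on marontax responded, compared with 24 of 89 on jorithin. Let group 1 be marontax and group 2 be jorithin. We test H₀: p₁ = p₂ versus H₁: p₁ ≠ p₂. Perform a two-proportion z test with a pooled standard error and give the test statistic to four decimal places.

z = -1.6182

p̂₁ = 97/499 ≈ 0.194389, p̂₂ = 24/89 ≈ 0.269663.
Pooled p̂ = (97+24)/(499+89) = 121/588 = 0.205782.
SE = √(p̂(1−p̂)(1/n₁+1/n₂)) = √(0.205782·0.794218·0.01324) = √(0.00216389) = 0.046518.
z = (0.194389 − 0.269663)/0.046518 = -0.075274/0.046518 = -1.6182.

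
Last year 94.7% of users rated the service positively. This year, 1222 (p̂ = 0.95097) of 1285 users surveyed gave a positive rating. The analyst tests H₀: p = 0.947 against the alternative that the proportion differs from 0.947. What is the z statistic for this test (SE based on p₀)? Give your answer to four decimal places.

p̂ = 1222/1285 = 0.950973.
SE = √(p₀(1−p₀)/n) = √(0.050191/1285) = 0.006250.
z = (0.950973 − 0.947)/0.006250 = 0.003973/0.006250 = 0.6357.
p-value = 2·P(Z > 0.636) ≈ 0.5250.

z = 0.6357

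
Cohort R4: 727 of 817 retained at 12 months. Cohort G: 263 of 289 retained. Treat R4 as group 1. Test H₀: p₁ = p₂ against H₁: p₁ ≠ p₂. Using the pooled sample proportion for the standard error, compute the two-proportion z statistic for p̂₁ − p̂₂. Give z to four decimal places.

z = -0.9630

p̂₁ = 727/817 ≈ 0.8898409, p̂₂ = 263/289 ≈ 0.9100346.
Pooled p̂ = (727+263)/(817+289) = 990/1106 = 0.8951175.
SE = √(p̂(1−p̂)(1/n₁+1/n₂)) = √(0.8951175·0.1048825·0.0046842) = √(0.000439762) = 0.0209705.
z = (0.8898409 − 0.9100346)/0.0209705 = -0.0201937/0.0209705 = -0.9630.
Two-sided p-value ≈ 2·Φ(−0.963) = 0.3356.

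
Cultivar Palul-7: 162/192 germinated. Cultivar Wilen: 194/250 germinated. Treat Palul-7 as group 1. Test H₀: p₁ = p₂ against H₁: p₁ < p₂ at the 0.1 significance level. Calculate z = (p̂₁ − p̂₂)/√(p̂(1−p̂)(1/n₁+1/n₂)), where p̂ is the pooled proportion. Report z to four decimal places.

z = 1.7835

p̂₁ = 162/192 = 0.843750, p̂₂ = 194/250 = 0.776000.
Pooled p̂ = (162+194)/(192+250) = 356/442 = 0.805430.
SE = √(p̂(1−p̂)(1/n₁+1/n₂)) = √(0.805430·0.194570·0.00920833) = √(0.00144306) = 0.037988.
z = (0.843750 − 0.776000)/0.037988 = 0.067750/0.037988 = 1.7835.
p-value = P(Z < 1.783) ≈ 0.9627, so at α = 0.1 we fail to reject H₀.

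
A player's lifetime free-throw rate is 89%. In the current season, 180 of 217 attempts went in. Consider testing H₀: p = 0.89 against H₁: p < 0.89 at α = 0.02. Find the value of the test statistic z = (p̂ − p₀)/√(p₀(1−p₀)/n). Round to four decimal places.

z = -2.8487

p̂ = 180/217 = 0.829493.
Under H₀, SE = √(0.89·0.11/217) = √(0.000451152) = 0.021240.
z = (0.829493 − 0.89)/0.021240 = -0.060507/0.021240 = -2.8487.
p-value = P(Z < -2.849) ≈ 0.0022, so at α = 0.02 we reject H₀.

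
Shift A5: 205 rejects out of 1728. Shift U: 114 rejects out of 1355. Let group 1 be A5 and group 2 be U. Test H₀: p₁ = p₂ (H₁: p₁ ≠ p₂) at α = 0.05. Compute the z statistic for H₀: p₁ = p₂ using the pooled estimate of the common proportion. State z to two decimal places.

p̂₁ = 205/1728 ≈ 0.11863, p̂₂ = 114/1355 ≈ 0.08413.
Pooled p̂ = (205+114)/(1728+1355) = 319/3083 = 0.10347.
SE = √(0.0927645 × 0.00131671) = 0.01105.
z = (0.11863 − 0.08413)/0.01105 = 0.03450/0.01105 = 3.12.
Two-sided p-value ≈ 2·Φ(−3.122) = 0.0018, so at α = 0.05 we reject H₀.

z = 3.12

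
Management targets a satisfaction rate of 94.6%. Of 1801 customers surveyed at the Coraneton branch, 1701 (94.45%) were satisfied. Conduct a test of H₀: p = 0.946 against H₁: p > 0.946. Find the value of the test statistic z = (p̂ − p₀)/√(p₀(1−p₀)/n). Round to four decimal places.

p̂ = 1701/1801 = 0.944475.
Standard error under H₀: √(0.946×0.054/1801) = 0.005326.
z = (0.944475 − 0.946)/0.005326 = -0.001525/0.005326 = -0.2863.
p-value = P(Z > -0.286) ≈ 0.6127.

z = -0.2863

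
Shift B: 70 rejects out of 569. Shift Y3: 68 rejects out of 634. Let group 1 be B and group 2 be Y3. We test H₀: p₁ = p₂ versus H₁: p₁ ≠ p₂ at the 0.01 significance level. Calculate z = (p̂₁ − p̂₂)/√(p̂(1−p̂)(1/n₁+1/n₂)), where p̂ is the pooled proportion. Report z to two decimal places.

z = 0.86

p̂₁ = 70/569 = 0.12302, p̂₂ = 68/634 = 0.10726.
Pooled p̂ = (70+68)/(569+634) = 138/1203 = 0.11471.
SE = √(p̂(1−p̂)(1/n₁+1/n₂)) = √(0.11471·0.88529·0.00333476) = √(0.000338658) = 0.01840.
z = (0.12302 − 0.10726)/0.01840 = 0.01576/0.01840 = 0.86.
p-value = 2·P(Z > 0.857) ≈ 0.3916. With α = 0.01, fail to reject H₀.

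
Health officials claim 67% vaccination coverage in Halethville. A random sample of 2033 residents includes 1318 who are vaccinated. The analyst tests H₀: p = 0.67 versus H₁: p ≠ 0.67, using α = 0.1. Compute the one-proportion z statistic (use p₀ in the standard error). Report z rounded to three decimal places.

z = -2.081

p̂ = 1318/2033 ≈ 0.64830.
SE = √(p₀(1−p₀)/n) = √(0.2211/2033) = 0.01043.
z = (0.64830 − 0.67)/0.01043 = -0.02170/0.01043 = -2.081.
Two-sided p-value ≈ 2·Φ(−2.081) = 0.0375, so at α = 0.1 we reject H₀.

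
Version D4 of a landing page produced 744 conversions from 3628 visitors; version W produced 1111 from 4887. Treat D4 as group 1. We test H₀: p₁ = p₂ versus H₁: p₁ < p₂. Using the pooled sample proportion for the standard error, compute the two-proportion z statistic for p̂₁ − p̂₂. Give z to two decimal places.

p̂₁ = 744/3628 ≈ 0.20507, p̂₂ = 1111/4887 ≈ 0.22734.
Pooled p̂ = (744+1111)/(3628+4887) = 1855/8515 = 0.21785.
SE = √(p̂(1−p̂)(1/n₁+1/n₂)) = √(0.21785·0.78215·0.000480258) = √(8.18321e-05) = 0.00905.
z = (0.20507 − 0.22734)/0.00905 = -0.02227/0.00905 = -2.46.
p-value = P(Z < -2.461) ≈ 0.0069.

z = -2.46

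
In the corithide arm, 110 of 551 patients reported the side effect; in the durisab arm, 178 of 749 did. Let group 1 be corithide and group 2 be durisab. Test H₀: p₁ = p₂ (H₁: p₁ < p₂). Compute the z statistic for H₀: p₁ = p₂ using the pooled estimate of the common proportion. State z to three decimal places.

z = -1.631

p̂₁ = 110/551 = 0.19964, p̂₂ = 178/749 = 0.23765.
Pooled p̂ = (110+178)/(551+749) = 288/1300 = 0.22154.
SE = √(0.172459 × 0.00315) = 0.02331.
z = (0.19964 − 0.23765)/0.02331 = -0.03801/0.02331 = -1.631.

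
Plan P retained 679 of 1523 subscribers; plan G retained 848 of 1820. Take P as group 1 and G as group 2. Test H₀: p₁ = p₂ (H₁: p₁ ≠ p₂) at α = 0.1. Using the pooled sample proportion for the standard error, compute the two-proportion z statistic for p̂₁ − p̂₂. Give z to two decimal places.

p̂₁ = 679/1523 = 0.4458, p̂₂ = 848/1820 = 0.4659.
Pooled p̂ = (679+848)/(1523+1820) = 1527/3343 = 0.4568.
SE = √(0.248132 × 0.00120605) = 0.0173.
z = (0.4458 − 0.4659)/0.0173 = -0.0201/0.0173 = -1.16.
Two-sided p-value ≈ 2·Φ(−1.162) = 0.2452; since p > α = 0.1, fail to reject H₀.

z = -1.16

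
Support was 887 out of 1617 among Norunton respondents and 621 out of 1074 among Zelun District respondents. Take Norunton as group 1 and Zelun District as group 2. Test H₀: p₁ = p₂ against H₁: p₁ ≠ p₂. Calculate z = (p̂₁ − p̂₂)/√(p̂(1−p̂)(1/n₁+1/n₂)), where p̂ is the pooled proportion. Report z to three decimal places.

z = -1.518

p̂₁ = 887/1617 = 0.54855, p̂₂ = 621/1074 = 0.57821.
Pooled p̂ = (887+621)/(1617+1074) = 1508/2691 = 0.56039.
SE = √(0.246353 × 0.00154953) = 0.01954.
z = (0.54855 − 0.57821)/0.01954 = -0.02966/0.01954 = -1.518.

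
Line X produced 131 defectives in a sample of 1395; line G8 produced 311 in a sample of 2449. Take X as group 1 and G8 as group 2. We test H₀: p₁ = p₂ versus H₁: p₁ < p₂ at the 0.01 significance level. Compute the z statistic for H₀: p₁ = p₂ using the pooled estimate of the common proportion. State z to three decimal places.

z = -3.092

p̂₁ = 131/1395 = 0.09391, p̂₂ = 311/2449 = 0.12699.
Pooled p̂ = (131+311)/(1395+2449) = 442/3844 = 0.11498.
SE = √(p̂(1−p̂)(1/n₁+1/n₂)) = √(0.11498·0.88502·0.00112518) = √(0.000114501) = 0.01070.
z = (0.09391 − 0.12699)/0.01070 = -0.03308/0.01070 = -3.092.
p-value = P(Z < -3.092) ≈ 0.0010. With α = 0.01, reject H₀.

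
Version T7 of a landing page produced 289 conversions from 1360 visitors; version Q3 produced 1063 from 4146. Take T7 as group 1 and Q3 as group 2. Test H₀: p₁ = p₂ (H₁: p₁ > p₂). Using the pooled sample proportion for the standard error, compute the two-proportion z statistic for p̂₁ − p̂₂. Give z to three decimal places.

z = -3.263

p̂₁ = 289/1360 ≈ 0.21250, p̂₂ = 1063/4146 ≈ 0.25639.
Pooled p̂ = (289+1063)/(1360+4146) = 1352/5506 = 0.24555.
SE = √(0.185255 × 0.00097649) = 0.01345.
z = (0.21250 − 0.25639)/0.01345 = -0.04389/0.01345 = -3.263.
p-value = P(Z > -3.263) ≈ 0.9994.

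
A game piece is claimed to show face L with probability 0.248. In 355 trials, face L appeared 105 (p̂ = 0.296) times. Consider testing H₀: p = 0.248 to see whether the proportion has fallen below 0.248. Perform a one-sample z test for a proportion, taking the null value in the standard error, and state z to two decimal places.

p̂ = 105/355 ≈ 0.29577.
Standard error under H₀: √(0.248×0.752/355) = 0.02292.
z = (0.29577 − 0.248)/0.02292 = 0.04777/0.02292 = 2.08.
p-value = P(Z < 2.084) ≈ 0.9814.

z = 2.08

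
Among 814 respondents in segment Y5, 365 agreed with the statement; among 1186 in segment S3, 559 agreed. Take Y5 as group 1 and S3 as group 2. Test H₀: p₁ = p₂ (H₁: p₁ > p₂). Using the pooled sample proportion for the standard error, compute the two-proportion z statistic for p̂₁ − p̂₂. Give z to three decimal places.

p̂₁ = 365/814 = 0.448403, p̂₂ = 559/1186 = 0.471332.
Pooled p̂ = (365+559)/(814+1186) = 924/2000 = 0.462000.
SE = √(0.248556 × 0.00207167) = 0.022692.
z = (0.448403 − 0.471332)/0.022692 = -0.022929/0.022692 = -1.010.

z = -1.010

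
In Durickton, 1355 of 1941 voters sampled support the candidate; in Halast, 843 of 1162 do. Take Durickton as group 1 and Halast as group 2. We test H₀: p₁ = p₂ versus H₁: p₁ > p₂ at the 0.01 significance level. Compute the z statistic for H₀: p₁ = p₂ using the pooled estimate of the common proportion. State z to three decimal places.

p̂₁ = 1355/1941 ≈ 0.69809, p̂₂ = 843/1162 ≈ 0.72547.
Pooled p̂ = (1355+843)/(1941+1162) = 2198/3103 = 0.70835.
SE = √(0.206592 × 0.00137578) = 0.01686.
z = (0.69809 − 0.72547)/0.01686 = -0.02738/0.01686 = -1.624.
p-value = P(Z > -1.624) ≈ 0.9478, so at α = 0.01 we fail to reject H₀.

z = -1.624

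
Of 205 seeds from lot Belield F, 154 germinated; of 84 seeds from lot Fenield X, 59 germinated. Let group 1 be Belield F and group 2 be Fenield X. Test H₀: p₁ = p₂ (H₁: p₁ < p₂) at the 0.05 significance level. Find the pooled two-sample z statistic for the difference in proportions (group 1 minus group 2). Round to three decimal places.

p̂₁ = 154/205 ≈ 0.75122, p̂₂ = 59/84 ≈ 0.70238.
Pooled p̂ = (154+59)/(205+84) = 213/289 = 0.73702.
SE = √(p̂(1−p̂)(1/n₁+1/n₂)) = √(0.73702·0.26298·0.0167828) = √(0.00325284) = 0.05703.
z = (0.75122 − 0.70238)/0.05703 = 0.04884/0.05703 = 0.856.
p-value = P(Z < 0.856) ≈ 0.8041; since p > α = 0.05, fail to reject H₀.

z = 0.856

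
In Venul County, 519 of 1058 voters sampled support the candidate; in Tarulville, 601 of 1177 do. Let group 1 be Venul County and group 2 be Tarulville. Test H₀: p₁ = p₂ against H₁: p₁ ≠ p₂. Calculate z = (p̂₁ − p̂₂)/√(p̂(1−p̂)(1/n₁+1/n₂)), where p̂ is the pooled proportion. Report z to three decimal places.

p̂₁ = 519/1058 ≈ 0.49055, p̂₂ = 601/1177 ≈ 0.51062.
Pooled p̂ = (519+601)/(1058+1177) = 1120/2235 = 0.50112.
SE = √(0.249999 × 0.0017948) = 0.02118.
z = (0.49055 − 0.51062)/0.02118 = -0.02007/0.02118 = -0.948.
p-value = 2·P(Z > 0.948) ≈ 0.3433.

z = -0.948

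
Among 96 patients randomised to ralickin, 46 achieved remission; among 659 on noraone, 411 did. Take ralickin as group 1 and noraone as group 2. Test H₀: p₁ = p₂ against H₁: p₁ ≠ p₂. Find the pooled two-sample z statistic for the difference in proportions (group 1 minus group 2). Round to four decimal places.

p̂₁ = 46/96 ≈ 0.4791667, p̂₂ = 411/659 ≈ 0.6236722.
Pooled p̂ = (46+411)/(96+659) = 457/755 = 0.6052980.
SE = √(p̂(1−p̂)(1/n₁+1/n₂)) = √(0.6052980·0.3947020·0.0119341) = √(0.00285121) = 0.0533967.
z = (0.4791667 − 0.6236722)/0.0533967 = -0.1445055/0.0533967 = -2.7063.
p-value = 2·P(Z > 2.706) ≈ 0.0068.

z = -2.7063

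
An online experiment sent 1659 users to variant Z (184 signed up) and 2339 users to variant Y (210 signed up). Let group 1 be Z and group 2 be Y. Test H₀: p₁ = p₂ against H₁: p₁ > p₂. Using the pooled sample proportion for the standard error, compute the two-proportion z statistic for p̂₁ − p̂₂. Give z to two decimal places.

z = 2.21

p̂₁ = 184/1659 ≈ 0.11091, p̂₂ = 210/2339 ≈ 0.08978.
Pooled p̂ = (184+210)/(1659+2339) = 394/3998 = 0.09855.
SE = √(p̂(1−p̂)(1/n₁+1/n₂)) = √(0.09855·0.90145·0.00103031) = √(9.15296e-05) = 0.00957.
z = (0.11091 − 0.08978)/0.00957 = 0.02113/0.00957 = 2.21.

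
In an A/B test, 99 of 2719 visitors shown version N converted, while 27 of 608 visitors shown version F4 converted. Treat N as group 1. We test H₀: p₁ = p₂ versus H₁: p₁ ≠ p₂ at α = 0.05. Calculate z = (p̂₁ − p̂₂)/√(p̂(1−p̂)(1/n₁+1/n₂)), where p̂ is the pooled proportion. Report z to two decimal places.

z = -0.93

p̂₁ = 99/2719 = 0.0364, p̂₂ = 27/608 = 0.0444.
Pooled p̂ = (99+27)/(2719+608) = 126/3327 = 0.0379.
SE = √(0.0364377 × 0.00201252) = 0.0086.
z = (0.0364 − 0.0444)/0.0086 = -0.0080/0.0086 = -0.93.
p-value = 2·P(Z > 0.934) ≈ 0.3503. With α = 0.05, fail to reject H₀.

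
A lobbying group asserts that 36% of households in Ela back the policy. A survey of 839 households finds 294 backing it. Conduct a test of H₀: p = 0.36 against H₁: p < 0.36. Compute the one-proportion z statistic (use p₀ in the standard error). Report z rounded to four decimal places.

p̂ = 294/839 = 0.350417.
Standard error under H₀: √(0.36×0.64/839) = 0.016571.
z = (0.350417 − 0.36)/0.016571 = -0.009583/0.016571 = -0.5783.

z = -0.5783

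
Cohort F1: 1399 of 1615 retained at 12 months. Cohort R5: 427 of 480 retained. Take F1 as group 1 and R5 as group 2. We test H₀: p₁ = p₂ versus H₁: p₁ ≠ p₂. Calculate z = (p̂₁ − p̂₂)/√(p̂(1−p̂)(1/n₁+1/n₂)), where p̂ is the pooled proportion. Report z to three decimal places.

z = -1.341

p̂₁ = 1399/1615 = 0.866254, p̂₂ = 427/480 = 0.889583.
Pooled p̂ = (1399+427)/(1615+480) = 1826/2095 = 0.871599.
SE = √(p̂(1−p̂)(1/n₁+1/n₂)) = √(0.871599·0.128401·0.00270253) = √(0.000302451) = 0.017391.
z = (0.866254 − 0.889583)/0.017391 = -0.023329/0.017391 = -1.341.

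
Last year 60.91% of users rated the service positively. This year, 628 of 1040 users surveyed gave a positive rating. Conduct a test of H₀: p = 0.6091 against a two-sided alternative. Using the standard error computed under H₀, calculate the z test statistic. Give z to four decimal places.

z = -0.3472

p̂ = 628/1040 = 0.603846.
Standard error under H₀: √(0.6091×0.3909/1040) = 0.015131.
z = (0.603846 − 0.6091)/0.015131 = -0.005254/0.015131 = -0.3472.
Two-sided p-value ≈ 2·Φ(−0.347) = 0.7284.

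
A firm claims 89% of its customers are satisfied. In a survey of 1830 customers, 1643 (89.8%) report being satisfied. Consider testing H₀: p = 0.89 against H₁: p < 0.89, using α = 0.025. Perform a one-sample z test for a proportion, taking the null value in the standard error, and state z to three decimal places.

p̂ = 1643/1830 ≈ 0.89781.
SE = √(p₀(1−p₀)/n) = √(0.0979/1830) = 0.00731.
z = (0.89781 − 0.89)/0.00731 = 0.00781/0.00731 = 1.068.
p-value = P(Z < 1.068) ≈ 0.8573. With α = 0.025, fail to reject H₀.

z = 1.068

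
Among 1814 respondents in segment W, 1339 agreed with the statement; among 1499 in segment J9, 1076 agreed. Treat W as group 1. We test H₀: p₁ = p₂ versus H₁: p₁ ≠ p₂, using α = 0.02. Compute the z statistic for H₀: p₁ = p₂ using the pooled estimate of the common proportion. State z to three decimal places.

z = 1.311

p̂₁ = 1339/1814 ≈ 0.73815, p̂₂ = 1076/1499 ≈ 0.71781.
Pooled p̂ = (1339+1076)/(1814+1499) = 2415/3313 = 0.72895.
SE = √(0.197583 × 0.00121838) = 0.01552.
z = (0.73815 − 0.71781)/0.01552 = 0.02034/0.01552 = 1.311.
Two-sided p-value ≈ 2·Φ(−1.311) = 0.1900, so at α = 0.02 we fail to reject H₀.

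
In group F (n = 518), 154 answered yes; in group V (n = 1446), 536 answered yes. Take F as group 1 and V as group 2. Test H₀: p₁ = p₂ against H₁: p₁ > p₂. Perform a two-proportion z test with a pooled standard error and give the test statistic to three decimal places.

p̂₁ = 154/518 ≈ 0.29730, p̂₂ = 536/1446 ≈ 0.37068.
Pooled p̂ = (154+536)/(518+1446) = 690/1964 = 0.35132.
SE = √(p̂(1−p̂)(1/n₁+1/n₂)) = √(0.35132·0.64868·0.00262206) = √(0.000597557) = 0.02444.
z = (0.29730 − 0.37068)/0.02444 = -0.07338/0.02444 = -3.002.

z = -3.002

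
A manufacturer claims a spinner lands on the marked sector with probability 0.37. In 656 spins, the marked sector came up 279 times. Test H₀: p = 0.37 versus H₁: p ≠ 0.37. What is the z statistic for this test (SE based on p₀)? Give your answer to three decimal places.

p̂ = 279/656 ≈ 0.42530.
SE = √(p₀(1−p₀)/n) = √(0.2331/656) = 0.01885.
z = (0.42530 − 0.37)/0.01885 = 0.05530/0.01885 = 2.934.
p-value = 2·P(Z > 2.934) ≈ 0.0033.

z = 2.934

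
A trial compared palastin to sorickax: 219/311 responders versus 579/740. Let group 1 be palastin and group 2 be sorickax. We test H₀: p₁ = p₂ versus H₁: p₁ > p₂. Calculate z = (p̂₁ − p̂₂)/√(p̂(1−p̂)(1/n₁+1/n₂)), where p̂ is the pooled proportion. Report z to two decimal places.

z = -2.71

p̂₁ = 219/311 = 0.7042, p̂₂ = 579/740 = 0.7824.
Pooled p̂ = (219+579)/(311+740) = 798/1051 = 0.7593.
SE = √(0.182775 × 0.00456679) = 0.0289.
z = (0.7042 − 0.7824)/0.0289 = -0.0782/0.0289 = -2.71.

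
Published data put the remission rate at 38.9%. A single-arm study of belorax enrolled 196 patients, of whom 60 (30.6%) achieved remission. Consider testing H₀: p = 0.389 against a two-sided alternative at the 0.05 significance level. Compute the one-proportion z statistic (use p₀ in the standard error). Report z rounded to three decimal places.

z = -2.380

p̂ = 60/196 = 0.30612.
Under H₀, SE = √(0.389·0.611/196) = √(0.00121265) = 0.03482.
z = (0.30612 − 0.389)/0.03482 = -0.08288/0.03482 = -2.380.
p-value = 2·P(Z > 2.380) ≈ 0.0173; since p < α = 0.05, reject H₀.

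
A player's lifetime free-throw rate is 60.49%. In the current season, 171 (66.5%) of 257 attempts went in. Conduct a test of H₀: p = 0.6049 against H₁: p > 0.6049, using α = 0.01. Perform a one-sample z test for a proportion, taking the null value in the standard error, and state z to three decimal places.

z = 1.983

p̂ = 171/257 = 0.66537.
SE = √(p₀(1−p₀)/n) = √(0.239/257) = 0.03050.
z = (0.66537 − 0.6049)/0.03050 = 0.06047/0.03050 = 1.983.
p-value = P(Z > 1.983) ≈ 0.0237, so at α = 0.01 we fail to reject H₀.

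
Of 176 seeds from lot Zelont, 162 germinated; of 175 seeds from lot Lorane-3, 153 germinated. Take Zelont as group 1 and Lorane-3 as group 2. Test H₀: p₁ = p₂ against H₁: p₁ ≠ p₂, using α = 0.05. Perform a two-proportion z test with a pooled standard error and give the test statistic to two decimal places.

z = 1.43

p̂₁ = 162/176 = 0.9205, p̂₂ = 153/175 = 0.8743.
Pooled p̂ = (162+153)/(176+175) = 315/351 = 0.8974.
SE = √(p̂(1−p̂)(1/n₁+1/n₂)) = √(0.8974·0.1026·0.0113961) = √(0.00104895) = 0.0324.
z = (0.9205 − 0.8743)/0.0324 = 0.0462/0.0324 = 1.43.
p-value = 2·P(Z > 1.426) ≈ 0.1540, so at α = 0.05 we fail to reject H₀.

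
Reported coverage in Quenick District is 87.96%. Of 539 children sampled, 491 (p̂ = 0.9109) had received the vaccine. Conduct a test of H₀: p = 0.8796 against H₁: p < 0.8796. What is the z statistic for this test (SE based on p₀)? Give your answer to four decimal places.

z = 2.2363

p̂ = 491/539 ≈ 0.910946.
SE = √(p₀(1−p₀)/n) = √(0.1059/539) = 0.014017.
z = (0.910946 − 0.8796)/0.014017 = 0.031346/0.014017 = 2.2363.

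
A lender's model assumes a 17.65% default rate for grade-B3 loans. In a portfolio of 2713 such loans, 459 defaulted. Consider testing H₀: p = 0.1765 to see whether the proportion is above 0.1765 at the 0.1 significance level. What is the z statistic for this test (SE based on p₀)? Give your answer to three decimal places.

z = -0.999

p̂ = 459/2713 ≈ 0.16919.
Standard error under H₀: √(0.1765×0.8235/2713) = 0.00732.
z = (0.16919 − 0.1765)/0.00732 = -0.00731/0.00732 = -0.999.
p-value = P(Z > -0.999) ≈ 0.8412; since p > α = 0.1, fail to reject H₀.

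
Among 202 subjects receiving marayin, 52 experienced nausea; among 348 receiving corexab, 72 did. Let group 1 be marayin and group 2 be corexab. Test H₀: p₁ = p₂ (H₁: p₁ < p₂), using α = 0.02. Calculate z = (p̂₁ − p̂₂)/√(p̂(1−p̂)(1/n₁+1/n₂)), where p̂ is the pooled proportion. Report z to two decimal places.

p̂₁ = 52/202 ≈ 0.25743, p̂₂ = 72/348 ≈ 0.20690.
Pooled p̂ = (52+72)/(202+348) = 124/550 = 0.22545.
SE = √(0.174625 × 0.00782406) = 0.03696.
z = (0.25743 − 0.20690)/0.03696 = 0.05053/0.03696 = 1.37.
p-value = P(Z < 1.367) ≈ 0.9142; since p > α = 0.02, fail to reject H₀.

z = 1.37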